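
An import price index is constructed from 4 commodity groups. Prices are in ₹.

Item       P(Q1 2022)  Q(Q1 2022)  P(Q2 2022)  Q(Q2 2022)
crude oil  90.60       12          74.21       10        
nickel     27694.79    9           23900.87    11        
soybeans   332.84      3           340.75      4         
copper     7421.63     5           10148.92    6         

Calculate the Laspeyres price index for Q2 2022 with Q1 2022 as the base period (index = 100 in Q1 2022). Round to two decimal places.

Laspeyres price index uses base-period quantities as weights.
ΣP(Q2 2022)·Q(Q1 2022) = 74.21×12 + 23900.87×9 + 340.75×3 + 10148.92×5 = 890.52 + 215107.83 + 1022.25 + 50744.6 = 267765.2
ΣP(Q1 2022)·Q(Q1 2022) = 90.60×12 + 27694.79×9 + 332.84×3 + 7421.63×5 = 1087.2 + 249253.11 + 998.52 + 37108.15 = 288446.98
Index = 267765.2 / 288446.98 × 100 = 92.8300

92.83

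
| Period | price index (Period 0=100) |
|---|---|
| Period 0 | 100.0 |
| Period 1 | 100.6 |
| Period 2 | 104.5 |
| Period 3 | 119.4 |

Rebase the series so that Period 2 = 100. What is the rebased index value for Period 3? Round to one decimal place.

Rebased(Period 3) = 119.4 / 104.5 × 100 = 114.2584

114.3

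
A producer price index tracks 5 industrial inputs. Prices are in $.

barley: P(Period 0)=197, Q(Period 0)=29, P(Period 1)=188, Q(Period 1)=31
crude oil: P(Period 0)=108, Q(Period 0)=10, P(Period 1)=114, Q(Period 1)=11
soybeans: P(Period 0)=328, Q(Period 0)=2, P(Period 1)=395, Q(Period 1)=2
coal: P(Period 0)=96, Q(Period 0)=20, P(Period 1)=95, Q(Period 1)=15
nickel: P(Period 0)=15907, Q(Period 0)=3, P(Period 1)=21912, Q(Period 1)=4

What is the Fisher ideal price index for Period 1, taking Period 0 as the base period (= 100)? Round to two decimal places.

132.08

Laspeyres component (base-period weights):
ΣP(Period 1)Q(Period 0) = 188×29 + 114×10 + 395×2 + 95×20 + 21912×3 = 5452 + 1140 + 790 + 1900 + 65736 = 75018
ΣP(Period 0)Q(Period 0) = 197×29 + 108×10 + 328×2 + 96×20 + 15907×3 = 5713 + 1080 + 656 + 1920 + 47721 = 57090
L = 75018 / 57090 × 100 = 131.4030
Paasche component (current-period weights):
ΣP(Period 1)Q(Period 1) = 188×31 + 114×11 + 395×2 + 95×15 + 21912×4 = 5828 + 1254 + 790 + 1425 + 87648 = 96945
ΣP(Period 0)Q(Period 1) = 197×31 + 108×11 + 328×2 + 96×15 + 15907×4 = 6107 + 1188 + 656 + 1440 + 63628 = 73019
P = 96945 / 73019 × 100 = 132.7668
Fisher = √(L × P) = √(131.4030 × 132.7668) = 132.0832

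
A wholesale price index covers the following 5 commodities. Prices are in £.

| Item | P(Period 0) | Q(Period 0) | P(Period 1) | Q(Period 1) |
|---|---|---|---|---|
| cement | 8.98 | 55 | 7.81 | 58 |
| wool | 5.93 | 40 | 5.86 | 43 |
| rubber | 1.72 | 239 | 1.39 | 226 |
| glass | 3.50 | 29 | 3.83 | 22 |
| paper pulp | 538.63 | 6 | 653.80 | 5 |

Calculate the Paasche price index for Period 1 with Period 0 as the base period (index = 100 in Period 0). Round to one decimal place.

111.1

Paasche price index uses current-period quantities as weights.
ΣP(Period 1)·Q(Period 1) = 7.81×58 + 5.86×43 + 1.39×226 + 3.83×22 + 653.80×5 = 452.98 + 251.98 + 314.14 + 84.26 + 3269 = 4372.36
ΣP(Period 0)·Q(Period 1) = 8.98×58 + 5.93×43 + 1.72×226 + 3.50×22 + 538.63×5 = 520.84 + 254.99 + 388.72 + 77 + 2693.15 = 3934.7
Index = 4372.36 / 3934.7 × 100 = 111.1231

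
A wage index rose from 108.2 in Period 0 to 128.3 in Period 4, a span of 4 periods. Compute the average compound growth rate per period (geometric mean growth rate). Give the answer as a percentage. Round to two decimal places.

4.35%

Growth factor = (128.3/108.2)^(1/4) = (1.185767)^(1/4) = 1.043518
Growth rate = 1.043518 − 1 = 0.043518 = 4.3518%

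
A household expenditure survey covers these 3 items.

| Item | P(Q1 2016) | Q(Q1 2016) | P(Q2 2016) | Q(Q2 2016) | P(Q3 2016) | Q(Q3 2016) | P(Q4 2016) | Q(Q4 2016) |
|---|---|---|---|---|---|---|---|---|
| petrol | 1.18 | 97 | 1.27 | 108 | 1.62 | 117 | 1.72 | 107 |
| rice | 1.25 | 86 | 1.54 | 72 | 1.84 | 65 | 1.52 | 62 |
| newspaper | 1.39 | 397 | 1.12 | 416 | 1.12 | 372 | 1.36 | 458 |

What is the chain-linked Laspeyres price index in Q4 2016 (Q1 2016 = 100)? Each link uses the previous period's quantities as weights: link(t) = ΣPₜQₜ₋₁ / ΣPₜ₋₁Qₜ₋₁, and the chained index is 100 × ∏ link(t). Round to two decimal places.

108.86

Link Q1 2016→Q2 2016:
ΣP(Q2 2016)Q(Q1 2016) = 1.27×97 + 1.54×86 + 1.12×397 = 123.19 + 132.44 + 444.64 = 700.27
ΣP(Q1 2016)Q(Q1 2016) = 1.18×97 + 1.25×86 + 1.39×397 = 114.46 + 107.5 + 551.83 = 773.79
link = 700.27/773.79 = 0.904987
Link Q2 2016→Q3 2016:
ΣP(Q3 2016)Q(Q2 2016) = 1.62×108 + 1.84×72 + 1.12×416 = 174.96 + 132.48 + 465.92 = 773.36
ΣP(Q2 2016)Q(Q2 2016) = 1.27×108 + 1.54×72 + 1.12×416 = 137.16 + 110.88 + 465.92 = 713.96
link = 773.36/713.96 = 1.083198
Link Q3 2016→Q4 2016:
ΣP(Q4 2016)Q(Q3 2016) = 1.72×117 + 1.52×65 + 1.36×372 = 201.24 + 98.8 + 505.92 = 805.96
ΣP(Q3 2016)Q(Q3 2016) = 1.62×117 + 1.84×65 + 1.12×372 = 189.54 + 119.6 + 416.64 = 725.78
link = 805.96/725.78 = 1.110474
Chained index = 100 × 0.904987 × 1.083198 × 1.110474 = 108.8576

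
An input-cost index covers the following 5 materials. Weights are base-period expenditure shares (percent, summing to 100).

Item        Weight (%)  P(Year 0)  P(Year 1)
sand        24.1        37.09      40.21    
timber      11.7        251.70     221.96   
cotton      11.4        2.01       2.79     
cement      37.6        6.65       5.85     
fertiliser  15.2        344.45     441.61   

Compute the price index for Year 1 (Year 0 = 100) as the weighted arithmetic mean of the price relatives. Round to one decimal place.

104.8

sand: 24.1 × (40.21/37.09) = 24.1 × 1.084120 = 26.1273
timber: 11.7 × (221.96/251.70) = 11.7 × 0.881843 = 10.3176
cotton: 11.4 × (2.79/2.01) = 11.4 × 1.388060 = 15.8239
cement: 37.6 × (5.85/6.65) = 37.6 × 0.879699 = 33.0767
fertiliser: 15.2 × (441.61/344.45) = 15.2 × 1.282073 = 19.4875
Index = Σ wᵢ·(p₁ᵢ/p₀ᵢ) = 26.1273 + 10.3176 + 15.8239 + 33.0767 + 19.4875 = 104.8329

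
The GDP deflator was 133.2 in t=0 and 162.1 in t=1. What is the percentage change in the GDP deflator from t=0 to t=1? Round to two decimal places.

Change = (162.1 − 133.2) / 133.2 × 100
       = 28.9 / 133.2 × 100 = 21.6967%

21.70%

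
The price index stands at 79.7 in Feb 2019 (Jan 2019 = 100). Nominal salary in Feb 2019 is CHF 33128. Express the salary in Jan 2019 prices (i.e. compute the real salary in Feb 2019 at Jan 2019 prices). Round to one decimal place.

41565.9

Real = Nominal ÷ (Index/100) = 33128 ÷ (79.7/100)
     = 33128 ÷ 0.797 = 41565.8720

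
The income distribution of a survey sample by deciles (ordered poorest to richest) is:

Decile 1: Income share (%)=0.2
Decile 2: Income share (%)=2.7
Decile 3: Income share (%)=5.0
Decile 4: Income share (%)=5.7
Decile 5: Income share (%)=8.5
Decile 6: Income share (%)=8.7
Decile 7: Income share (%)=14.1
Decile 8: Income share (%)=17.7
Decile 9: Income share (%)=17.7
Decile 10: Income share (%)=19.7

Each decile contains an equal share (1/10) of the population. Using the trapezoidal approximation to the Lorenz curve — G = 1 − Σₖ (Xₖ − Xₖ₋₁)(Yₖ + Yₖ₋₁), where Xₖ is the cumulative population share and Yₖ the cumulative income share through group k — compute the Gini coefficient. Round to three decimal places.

Cumulative income shares Yₖ: 0.0020, 0.0290, 0.0790, 0.1360, 0.2210, 0.3080, 0.4490, 0.6260, 0.8030, 1.0000
Σ (Xₖ−Xₖ₋₁)(Yₖ+Yₖ₋₁) = (1/10)(0.0020+0.0000) + (1/10)(0.0290+0.0020) + (1/10)(0.0790+0.0290) + (1/10)(0.1360+0.0790) + (1/10)(0.2210+0.1360) + (1/10)(0.3080+0.2210) + (1/10)(0.4490+0.3080) + (1/10)(0.6260+0.4490) + (1/10)(0.8030+0.6260) + (1/10)(1.0000+0.8030)
  = 0.0002 + 0.0031 + 0.0108 + 0.0215 + 0.0357 + 0.0529 + 0.0757 + 0.1075 + 0.1429 + 0.1803 = 0.6306
G = 1 − 0.6306 = 0.3694

0.369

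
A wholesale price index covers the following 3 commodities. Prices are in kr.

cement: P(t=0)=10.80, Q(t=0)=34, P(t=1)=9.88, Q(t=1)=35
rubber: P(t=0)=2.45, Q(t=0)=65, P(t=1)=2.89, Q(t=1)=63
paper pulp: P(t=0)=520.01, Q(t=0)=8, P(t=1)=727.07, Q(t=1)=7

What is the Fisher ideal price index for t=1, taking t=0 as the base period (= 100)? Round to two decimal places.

Laspeyres component (base-period weights):
ΣP(t=1)Q(t=0) = 9.88×34 + 2.89×65 + 727.07×8 = 335.92 + 187.85 + 5816.56 = 6340.33
ΣP(t=0)Q(t=0) = 10.80×34 + 2.45×65 + 520.01×8 = 367.2 + 159.25 + 4160.08 = 4686.53
L = 6340.33 / 4686.53 × 100 = 135.2884
Paasche component (current-period weights):
ΣP(t=1)Q(t=1) = 9.88×35 + 2.89×63 + 727.07×7 = 345.8 + 182.07 + 5089.49 = 5617.36
ΣP(t=0)Q(t=1) = 10.80×35 + 2.45×63 + 520.01×7 = 378 + 154.35 + 3640.07 = 4172.42
P = 5617.36 / 4172.42 × 100 = 134.6307
Fisher = √(L × P) = √(135.2884 × 134.6307) = 134.9592

134.96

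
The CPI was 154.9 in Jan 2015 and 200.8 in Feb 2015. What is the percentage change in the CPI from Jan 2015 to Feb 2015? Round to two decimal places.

29.63%

Change = (200.8 − 154.9) / 154.9 × 100
       = 45.9 / 154.9 × 100 = 29.6320%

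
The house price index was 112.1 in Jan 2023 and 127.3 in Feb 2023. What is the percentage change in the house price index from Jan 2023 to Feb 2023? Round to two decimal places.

Change = (127.3 − 112.1) / 112.1 × 100
       = 15.2 / 112.1 × 100 = 13.5593%

13.56%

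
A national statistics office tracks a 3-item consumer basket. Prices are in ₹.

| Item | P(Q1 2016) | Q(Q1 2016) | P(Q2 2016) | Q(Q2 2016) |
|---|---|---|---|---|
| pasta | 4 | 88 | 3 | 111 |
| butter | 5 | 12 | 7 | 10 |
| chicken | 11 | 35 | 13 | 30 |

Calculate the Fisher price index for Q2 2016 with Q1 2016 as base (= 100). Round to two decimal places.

98.47

Laspeyres component (base-period weights):
ΣP(Q2 2016)Q(Q1 2016) = 3×88 + 7×12 + 13×35 = 264 + 84 + 455 = 803
ΣP(Q1 2016)Q(Q1 2016) = 4×88 + 5×12 + 11×35 = 352 + 60 + 385 = 797
L = 803 / 797 × 100 = 100.7528
Paasche component (current-period weights):
ΣP(Q2 2016)Q(Q2 2016) = 3×111 + 7×10 + 13×30 = 333 + 70 + 390 = 793
ΣP(Q1 2016)Q(Q2 2016) = 4×111 + 5×10 + 11×30 = 444 + 50 + 330 = 824
P = 793 / 824 × 100 = 96.2379
Fisher = √(L × P) = √(100.7528 × 96.2379) = 98.4695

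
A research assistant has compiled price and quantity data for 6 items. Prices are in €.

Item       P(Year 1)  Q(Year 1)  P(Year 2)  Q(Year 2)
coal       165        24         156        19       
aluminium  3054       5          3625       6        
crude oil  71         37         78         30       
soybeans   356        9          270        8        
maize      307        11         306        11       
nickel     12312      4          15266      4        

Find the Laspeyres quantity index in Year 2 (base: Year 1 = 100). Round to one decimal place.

Laspeyres quantity index uses base-period prices as weights.
ΣP(Year 1)·Q(Year 2) = 165×19 + 3054×6 + 71×30 + 356×8 + 307×11 + 12312×4 = 3135 + 18324 + 2130 + 2848 + 3377 + 49248 = 79062
ΣP(Year 1)·Q(Year 1) = 165×24 + 3054×5 + 71×37 + 356×9 + 307×11 + 12312×4 = 3960 + 15270 + 2627 + 3204 + 3377 + 49248 = 77686
Index = 79062 / 77686 × 100 = 101.7712

101.8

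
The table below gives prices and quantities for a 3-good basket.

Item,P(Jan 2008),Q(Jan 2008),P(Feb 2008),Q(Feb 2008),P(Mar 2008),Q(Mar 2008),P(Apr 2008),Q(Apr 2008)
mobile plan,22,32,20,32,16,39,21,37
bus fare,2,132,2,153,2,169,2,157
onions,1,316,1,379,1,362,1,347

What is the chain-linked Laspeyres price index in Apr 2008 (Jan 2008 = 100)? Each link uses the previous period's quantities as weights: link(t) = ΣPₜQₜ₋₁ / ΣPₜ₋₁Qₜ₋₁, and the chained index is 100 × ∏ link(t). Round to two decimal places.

Link Jan 2008→Feb 2008:
ΣP(Feb 2008)Q(Jan 2008) = 20×32 + 2×132 + 1×316 = 640 + 264 + 316 = 1220
ΣP(Jan 2008)Q(Jan 2008) = 22×32 + 2×132 + 1×316 = 704 + 264 + 316 = 1284
link = 1220/1284 = 0.950156
Link Feb 2008→Mar 2008:
ΣP(Mar 2008)Q(Feb 2008) = 16×32 + 2×153 + 1×379 = 512 + 306 + 379 = 1197
ΣP(Feb 2008)Q(Feb 2008) = 20×32 + 2×153 + 1×379 = 640 + 306 + 379 = 1325
link = 1197/1325 = 0.903396
Link Mar 2008→Apr 2008:
ΣP(Apr 2008)Q(Mar 2008) = 21×39 + 2×169 + 1×362 = 819 + 338 + 362 = 1519
ΣP(Mar 2008)Q(Mar 2008) = 16×39 + 2×169 + 1×362 = 624 + 338 + 362 = 1324
link = 1519/1324 = 1.147281
Chained index = 100 × 0.950156 × 0.903396 × 1.147281 = 98.4788

98.48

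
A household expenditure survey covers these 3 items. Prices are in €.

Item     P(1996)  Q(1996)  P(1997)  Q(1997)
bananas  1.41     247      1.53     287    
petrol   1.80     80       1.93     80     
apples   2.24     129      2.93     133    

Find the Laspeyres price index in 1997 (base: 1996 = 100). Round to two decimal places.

116.52

Laspeyres price index uses base-period quantities as weights.
ΣP(1997)·Q(1996) = 1.53×247 + 1.93×80 + 2.93×129 = 377.91 + 154.4 + 377.97 = 910.28
ΣP(1996)·Q(1996) = 1.41×247 + 1.80×80 + 2.24×129 = 348.27 + 144 + 288.96 = 781.23
Index = 910.28 / 781.23 × 100 = 116.5188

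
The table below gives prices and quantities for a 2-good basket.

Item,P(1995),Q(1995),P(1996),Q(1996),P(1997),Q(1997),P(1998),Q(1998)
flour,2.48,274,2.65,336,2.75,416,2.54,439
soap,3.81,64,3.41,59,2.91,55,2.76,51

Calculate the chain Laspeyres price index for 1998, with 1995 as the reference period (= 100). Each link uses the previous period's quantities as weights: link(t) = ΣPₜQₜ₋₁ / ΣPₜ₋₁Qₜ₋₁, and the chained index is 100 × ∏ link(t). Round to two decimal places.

Link 1995→1996:
ΣP(1996)Q(1995) = 2.65×274 + 3.41×64 = 726.1 + 218.24 = 944.34
ΣP(1995)Q(1995) = 2.48×274 + 3.81×64 = 679.52 + 243.84 = 923.36
link = 944.34/923.36 = 1.022721
Link 1996→1997:
ΣP(1997)Q(1996) = 2.75×336 + 2.91×59 = 924 + 171.69 = 1095.69
ΣP(1996)Q(1996) = 2.65×336 + 3.41×59 = 890.4 + 201.19 = 1091.59
link = 1095.69/1091.59 = 1.003756
Link 1997→1998:
ΣP(1998)Q(1997) = 2.54×416 + 2.76×55 = 1056.64 + 151.8 = 1208.44
ΣP(1997)Q(1997) = 2.75×416 + 2.91×55 = 1144 + 160.05 = 1304.05
link = 1208.44/1304.05 = 0.926682
Chained index = 100 × 1.022721 × 1.003756 × 0.926682 = 95.1297

95.13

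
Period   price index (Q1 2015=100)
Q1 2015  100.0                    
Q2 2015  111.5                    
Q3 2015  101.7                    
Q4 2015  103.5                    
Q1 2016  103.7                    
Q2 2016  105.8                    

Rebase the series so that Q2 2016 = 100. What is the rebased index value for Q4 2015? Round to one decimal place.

Rebased(Q4 2015) = 103.5 / 105.8 × 100 = 97.8261

97.8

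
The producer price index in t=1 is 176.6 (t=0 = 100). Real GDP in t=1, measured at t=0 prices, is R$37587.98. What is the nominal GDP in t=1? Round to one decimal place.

Nominal = Real × (Index/100) = 37587.98 × (176.6/100)
        = 37587.98 × 1.766 = 66380.3727

66380.4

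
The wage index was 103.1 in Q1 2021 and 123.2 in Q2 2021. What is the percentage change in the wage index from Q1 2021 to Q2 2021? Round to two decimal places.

19.50%

Change = (123.2 − 103.1) / 103.1 × 100
       = 20.1 / 103.1 × 100 = 19.4956%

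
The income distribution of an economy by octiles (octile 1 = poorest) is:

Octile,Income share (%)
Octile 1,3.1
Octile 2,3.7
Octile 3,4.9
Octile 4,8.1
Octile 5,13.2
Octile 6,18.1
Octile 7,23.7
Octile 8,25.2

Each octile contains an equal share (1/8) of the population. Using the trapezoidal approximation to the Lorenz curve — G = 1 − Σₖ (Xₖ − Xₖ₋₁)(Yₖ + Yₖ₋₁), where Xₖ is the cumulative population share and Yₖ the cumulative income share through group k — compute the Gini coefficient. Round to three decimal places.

Cumulative income shares Yₖ: 0.0310, 0.0680, 0.1170, 0.1980, 0.3300, 0.5110, 0.7480, 1.0000
Σ (Xₖ−Xₖ₋₁)(Yₖ+Yₖ₋₁) = (1/8)(0.0310+0.0000) + (1/8)(0.0680+0.0310) + (1/8)(0.1170+0.0680) + (1/8)(0.1980+0.1170) + (1/8)(0.3300+0.1980) + (1/8)(0.5110+0.3300) + (1/8)(0.7480+0.5110) + (1/8)(1.0000+0.7480)
  = 0.0039 + 0.0124 + 0.0231 + 0.0394 + 0.0660 + 0.1051 + 0.1574 + 0.2185 = 0.6258
G = 1 − 0.6258 = 0.3742

0.374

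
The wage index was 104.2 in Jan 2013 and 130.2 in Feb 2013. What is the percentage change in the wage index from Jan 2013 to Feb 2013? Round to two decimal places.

Change = (130.2 − 104.2) / 104.2 × 100
       = 26.0 / 104.2 × 100 = 24.9520%

24.95%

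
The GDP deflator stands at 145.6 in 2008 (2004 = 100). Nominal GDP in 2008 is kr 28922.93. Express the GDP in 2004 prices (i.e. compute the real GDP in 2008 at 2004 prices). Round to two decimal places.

19864.65

Real = Nominal ÷ (Index/100) = 28922.93 ÷ (145.6/100)
     = 28922.93 ÷ 1.456 = 19864.6497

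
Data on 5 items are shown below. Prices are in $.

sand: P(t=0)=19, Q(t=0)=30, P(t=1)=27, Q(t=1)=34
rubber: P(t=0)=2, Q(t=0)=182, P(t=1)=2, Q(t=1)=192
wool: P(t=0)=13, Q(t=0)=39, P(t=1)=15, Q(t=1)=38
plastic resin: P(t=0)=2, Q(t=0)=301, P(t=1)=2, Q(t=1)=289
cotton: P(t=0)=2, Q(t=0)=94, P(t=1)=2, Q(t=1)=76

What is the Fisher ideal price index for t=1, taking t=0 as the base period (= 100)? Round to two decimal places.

114.84

Laspeyres component (base-period weights):
ΣP(t=1)Q(t=0) = 27×30 + 2×182 + 15×39 + 2×301 + 2×94 = 810 + 364 + 585 + 602 + 188 = 2549
ΣP(t=0)Q(t=0) = 19×30 + 2×182 + 13×39 + 2×301 + 2×94 = 570 + 364 + 507 + 602 + 188 = 2231
L = 2549 / 2231 × 100 = 114.2537
Paasche component (current-period weights):
ΣP(t=1)Q(t=1) = 27×34 + 2×192 + 15×38 + 2×289 + 2×76 = 918 + 384 + 570 + 578 + 152 = 2602
ΣP(t=0)Q(t=1) = 19×34 + 2×192 + 13×38 + 2×289 + 2×76 = 646 + 384 + 494 + 578 + 152 = 2254
P = 2602 / 2254 × 100 = 115.4392
Fisher = √(L × P) = √(114.2537 × 115.4392) = 114.8449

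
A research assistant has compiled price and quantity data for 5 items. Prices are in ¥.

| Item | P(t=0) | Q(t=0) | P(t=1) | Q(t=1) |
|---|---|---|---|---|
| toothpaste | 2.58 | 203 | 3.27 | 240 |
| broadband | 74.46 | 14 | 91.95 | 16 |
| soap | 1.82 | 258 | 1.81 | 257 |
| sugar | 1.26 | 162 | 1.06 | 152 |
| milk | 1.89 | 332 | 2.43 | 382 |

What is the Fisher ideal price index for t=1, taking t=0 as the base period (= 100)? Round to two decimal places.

118.92

Laspeyres component (base-period weights):
ΣP(t=1)Q(t=0) = 3.27×203 + 91.95×14 + 1.81×258 + 1.06×162 + 2.43×332 = 663.81 + 1287.3 + 466.98 + 171.72 + 806.76 = 3396.57
ΣP(t=0)Q(t=0) = 2.58×203 + 74.46×14 + 1.82×258 + 1.26×162 + 1.89×332 = 523.74 + 1042.44 + 469.56 + 204.12 + 627.48 = 2867.34
L = 3396.57 / 2867.34 × 100 = 118.4572
Paasche component (current-period weights):
ΣP(t=1)Q(t=1) = 3.27×240 + 91.95×16 + 1.81×257 + 1.06×152 + 2.43×382 = 784.8 + 1471.2 + 465.17 + 161.12 + 928.26 = 3810.55
ΣP(t=0)Q(t=1) = 2.58×240 + 74.46×16 + 1.82×257 + 1.26×152 + 1.89×382 = 619.2 + 1191.36 + 467.74 + 191.52 + 721.98 = 3191.8
P = 3810.55 / 3191.8 × 100 = 119.3856
Fisher = √(L × P) = √(118.4572 × 119.3856) = 118.9205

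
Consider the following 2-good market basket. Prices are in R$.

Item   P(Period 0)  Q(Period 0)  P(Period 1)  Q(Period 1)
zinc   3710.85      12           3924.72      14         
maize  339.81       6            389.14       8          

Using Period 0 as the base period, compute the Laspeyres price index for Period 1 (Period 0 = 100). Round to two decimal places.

106.15

Laspeyres price index uses base-period quantities as weights.
ΣP(Period 1)·Q(Period 0) = 3924.72×12 + 389.14×6 = 47096.64 + 2334.84 = 49431.48
ΣP(Period 0)·Q(Period 0) = 3710.85×12 + 339.81×6 = 44530.2 + 2038.86 = 46569.06
Index = 49431.48 / 46569.06 × 100 = 106.1466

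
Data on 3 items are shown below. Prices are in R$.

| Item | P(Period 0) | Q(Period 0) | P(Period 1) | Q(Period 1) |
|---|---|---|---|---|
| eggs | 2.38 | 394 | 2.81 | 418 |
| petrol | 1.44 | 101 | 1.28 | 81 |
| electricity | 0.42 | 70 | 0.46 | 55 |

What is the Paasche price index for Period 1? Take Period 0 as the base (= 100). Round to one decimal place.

Paasche price index uses current-period quantities as weights.
ΣP(Period 1)·Q(Period 1) = 2.81×418 + 1.28×81 + 0.46×55 = 1174.58 + 103.68 + 25.3 = 1303.56
ΣP(Period 0)·Q(Period 1) = 2.38×418 + 1.44×81 + 0.42×55 = 994.84 + 116.64 + 23.1 = 1134.58
Index = 1303.56 / 1134.58 × 100 = 114.8936

114.9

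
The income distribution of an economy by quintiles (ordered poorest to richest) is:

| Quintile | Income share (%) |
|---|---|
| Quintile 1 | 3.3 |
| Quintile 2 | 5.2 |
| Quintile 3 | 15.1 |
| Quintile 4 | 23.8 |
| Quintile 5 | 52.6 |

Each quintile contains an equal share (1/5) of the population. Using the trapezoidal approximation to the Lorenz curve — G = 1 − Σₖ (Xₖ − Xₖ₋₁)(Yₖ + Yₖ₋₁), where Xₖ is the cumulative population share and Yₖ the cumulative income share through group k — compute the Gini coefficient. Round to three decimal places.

0.469

Cumulative income shares Yₖ: 0.0330, 0.0850, 0.2360, 0.4740, 1.0000
Σ (Xₖ−Xₖ₋₁)(Yₖ+Yₖ₋₁) = (1/5)(0.0330+0.0000) + (1/5)(0.0850+0.0330) + (1/5)(0.2360+0.0850) + (1/5)(0.4740+0.2360) + (1/5)(1.0000+0.4740)
  = 0.0066 + 0.0236 + 0.0642 + 0.1420 + 0.2948 = 0.5312
G = 1 − 0.5312 = 0.4688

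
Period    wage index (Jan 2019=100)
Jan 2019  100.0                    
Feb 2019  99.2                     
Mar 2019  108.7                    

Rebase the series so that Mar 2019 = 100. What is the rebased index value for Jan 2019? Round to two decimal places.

92.00

Rebased(Jan 2019) = 100.0 / 108.7 × 100 = 91.9963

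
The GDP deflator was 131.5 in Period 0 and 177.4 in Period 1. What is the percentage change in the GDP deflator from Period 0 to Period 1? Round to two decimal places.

34.90%

Change = (177.4 − 131.5) / 131.5 × 100
       = 45.9 / 131.5 × 100 = 34.9049%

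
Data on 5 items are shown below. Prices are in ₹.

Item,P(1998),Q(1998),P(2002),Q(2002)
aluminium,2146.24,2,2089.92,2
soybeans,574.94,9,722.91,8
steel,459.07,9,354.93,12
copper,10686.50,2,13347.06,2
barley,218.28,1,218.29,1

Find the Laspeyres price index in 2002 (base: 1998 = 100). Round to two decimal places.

Laspeyres price index uses base-period quantities as weights.
ΣP(2002)·Q(1998) = 2089.92×2 + 722.91×9 + 354.93×9 + 13347.06×2 + 218.29×1 = 4179.84 + 6506.19 + 3194.37 + 26694.12 + 218.29 = 40792.81
ΣP(1998)·Q(1998) = 2146.24×2 + 574.94×9 + 459.07×9 + 10686.50×2 + 218.28×1 = 4292.48 + 5174.46 + 4131.63 + 21373 + 218.28 = 35189.85
Index = 40792.81 / 35189.85 × 100 = 115.9221

115.92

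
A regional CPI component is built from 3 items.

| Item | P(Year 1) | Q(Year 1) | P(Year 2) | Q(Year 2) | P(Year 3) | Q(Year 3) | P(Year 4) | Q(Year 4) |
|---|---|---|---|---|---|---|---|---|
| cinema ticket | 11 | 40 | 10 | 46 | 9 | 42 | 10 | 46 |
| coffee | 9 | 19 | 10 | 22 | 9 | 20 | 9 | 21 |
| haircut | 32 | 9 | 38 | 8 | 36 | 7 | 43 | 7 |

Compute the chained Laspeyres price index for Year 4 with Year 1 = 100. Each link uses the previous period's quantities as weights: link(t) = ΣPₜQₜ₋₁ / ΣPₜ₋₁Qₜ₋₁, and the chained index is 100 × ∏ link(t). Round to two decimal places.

Link Year 1→Year 2:
ΣP(Year 2)Q(Year 1) = 10×40 + 10×19 + 38×9 = 400 + 190 + 342 = 932
ΣP(Year 1)Q(Year 1) = 11×40 + 9×19 + 32×9 = 440 + 171 + 288 = 899
link = 932/899 = 1.036707
Link Year 2→Year 3:
ΣP(Year 3)Q(Year 2) = 9×46 + 9×22 + 36×8 = 414 + 198 + 288 = 900
ΣP(Year 2)Q(Year 2) = 10×46 + 10×22 + 38×8 = 460 + 220 + 304 = 984
link = 900/984 = 0.914634
Link Year 3→Year 4:
ΣP(Year 4)Q(Year 3) = 10×42 + 9×20 + 43×7 = 420 + 180 + 301 = 901
ΣP(Year 3)Q(Year 3) = 9×42 + 9×20 + 36×7 = 378 + 180 + 252 = 810
link = 901/810 = 1.112346
Chained index = 100 × 1.036707 × 0.914634 × 1.112346 = 105.4735

105.47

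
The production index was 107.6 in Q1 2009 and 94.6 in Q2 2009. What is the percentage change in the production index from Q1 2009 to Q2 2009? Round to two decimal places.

-12.08%

Change = (94.6 − 107.6) / 107.6 × 100
       = -13.0 / 107.6 × 100 = -12.0818%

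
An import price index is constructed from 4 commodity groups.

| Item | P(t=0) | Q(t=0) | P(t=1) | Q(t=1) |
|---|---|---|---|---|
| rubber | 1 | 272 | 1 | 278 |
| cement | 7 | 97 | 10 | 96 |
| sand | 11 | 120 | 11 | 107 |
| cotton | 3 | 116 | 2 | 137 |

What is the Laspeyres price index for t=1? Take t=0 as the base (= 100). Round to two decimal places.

106.68

Laspeyres price index uses base-period quantities as weights.
ΣP(t=1)·Q(t=0) = 1×272 + 10×97 + 11×120 + 2×116 = 272 + 970 + 1320 + 232 = 2794
ΣP(t=0)·Q(t=0) = 1×272 + 7×97 + 11×120 + 3×116 = 272 + 679 + 1320 + 348 = 2619
Index = 2794 / 2619 × 100 = 106.6819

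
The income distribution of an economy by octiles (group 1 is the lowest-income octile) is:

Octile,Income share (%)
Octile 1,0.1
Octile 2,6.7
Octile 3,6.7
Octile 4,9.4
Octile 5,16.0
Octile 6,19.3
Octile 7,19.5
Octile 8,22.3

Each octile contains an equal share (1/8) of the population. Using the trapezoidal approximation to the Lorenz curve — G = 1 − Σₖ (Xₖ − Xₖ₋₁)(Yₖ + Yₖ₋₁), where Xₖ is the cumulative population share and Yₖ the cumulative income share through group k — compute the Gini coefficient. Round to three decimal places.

0.330

Cumulative income shares Yₖ: 0.0010, 0.0680, 0.1350, 0.2290, 0.3890, 0.5820, 0.7770, 1.0000
Σ (Xₖ−Xₖ₋₁)(Yₖ+Yₖ₋₁) = (1/8)(0.0010+0.0000) + (1/8)(0.0680+0.0010) + (1/8)(0.1350+0.0680) + (1/8)(0.2290+0.1350) + (1/8)(0.3890+0.2290) + (1/8)(0.5820+0.3890) + (1/8)(0.7770+0.5820) + (1/8)(1.0000+0.7770)
  = 0.0001 + 0.0086 + 0.0254 + 0.0455 + 0.0772 + 0.1214 + 0.1699 + 0.2221 = 0.6703
G = 1 − 0.6703 = 0.3297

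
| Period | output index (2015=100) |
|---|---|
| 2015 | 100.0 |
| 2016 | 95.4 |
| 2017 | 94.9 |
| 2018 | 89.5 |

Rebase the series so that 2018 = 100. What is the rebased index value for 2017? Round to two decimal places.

Rebased(2017) = 94.9 / 89.5 × 100 = 106.0335

106.03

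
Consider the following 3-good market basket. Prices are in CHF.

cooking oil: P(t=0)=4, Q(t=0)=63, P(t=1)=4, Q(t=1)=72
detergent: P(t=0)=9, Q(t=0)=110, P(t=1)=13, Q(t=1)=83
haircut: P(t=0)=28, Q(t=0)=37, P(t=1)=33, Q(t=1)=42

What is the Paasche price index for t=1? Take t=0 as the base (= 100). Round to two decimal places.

124.51

Paasche price index uses current-period quantities as weights.
ΣP(t=1)·Q(t=1) = 4×72 + 13×83 + 33×42 = 288 + 1079 + 1386 = 2753
ΣP(t=0)·Q(t=1) = 4×72 + 9×83 + 28×42 = 288 + 747 + 1176 = 2211
Index = 2753 / 2211 × 100 = 124.5138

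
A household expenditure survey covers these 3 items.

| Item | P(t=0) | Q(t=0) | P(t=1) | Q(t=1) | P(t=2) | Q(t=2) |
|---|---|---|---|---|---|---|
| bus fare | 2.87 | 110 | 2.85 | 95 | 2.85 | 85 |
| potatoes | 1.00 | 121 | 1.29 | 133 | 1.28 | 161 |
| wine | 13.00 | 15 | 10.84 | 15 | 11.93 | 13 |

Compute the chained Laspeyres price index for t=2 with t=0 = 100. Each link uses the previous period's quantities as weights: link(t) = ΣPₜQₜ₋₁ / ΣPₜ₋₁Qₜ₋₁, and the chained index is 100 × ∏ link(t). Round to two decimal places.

Link t=0→t=1:
ΣP(t=1)Q(t=0) = 2.85×110 + 1.29×121 + 10.84×15 = 313.5 + 156.09 + 162.6 = 632.19
ΣP(t=0)Q(t=0) = 2.87×110 + 1.00×121 + 13.00×15 = 315.7 + 121 + 195 = 631.7
link = 632.19/631.7 = 1.000776
Link t=1→t=2:
ΣP(t=2)Q(t=1) = 2.85×95 + 1.28×133 + 11.93×15 = 270.75 + 170.24 + 178.95 = 619.94
ΣP(t=1)Q(t=1) = 2.85×95 + 1.29×133 + 10.84×15 = 270.75 + 171.57 + 162.6 = 604.92
link = 619.94/604.92 = 1.024830
Chained index = 100 × 1.000776 × 1.024830 = 102.5625

102.56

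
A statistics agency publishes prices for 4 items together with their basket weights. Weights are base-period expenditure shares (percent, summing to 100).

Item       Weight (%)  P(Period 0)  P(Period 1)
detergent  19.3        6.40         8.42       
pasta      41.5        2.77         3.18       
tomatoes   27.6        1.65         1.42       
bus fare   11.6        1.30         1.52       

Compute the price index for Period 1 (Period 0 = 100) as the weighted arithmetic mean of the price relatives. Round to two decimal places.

detergent: 19.3 × (8.42/6.40) = 19.3 × 1.315625 = 25.3916
pasta: 41.5 × (3.18/2.77) = 41.5 × 1.148014 = 47.6426
tomatoes: 27.6 × (1.42/1.65) = 27.6 × 0.860606 = 23.7527
bus fare: 11.6 × (1.52/1.30) = 11.6 × 1.169231 = 13.5631
Index = Σ wᵢ·(p₁ᵢ/p₀ᵢ) = 25.3916 + 47.6426 + 23.7527 + 13.5631 = 110.3500

110.35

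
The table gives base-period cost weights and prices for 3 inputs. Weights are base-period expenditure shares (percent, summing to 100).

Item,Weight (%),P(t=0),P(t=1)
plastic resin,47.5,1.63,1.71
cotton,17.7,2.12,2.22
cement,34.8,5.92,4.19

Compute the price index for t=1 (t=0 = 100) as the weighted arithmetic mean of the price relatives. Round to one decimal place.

plastic resin: 47.5 × (1.71/1.63) = 47.5 × 1.049080 = 49.8313
cotton: 17.7 × (2.22/2.12) = 17.7 × 1.047170 = 18.5349
cement: 34.8 × (4.19/5.92) = 34.8 × 0.707770 = 24.6304
Index = Σ wᵢ·(p₁ᵢ/p₀ᵢ) = 49.8313 + 18.5349 + 24.6304 = 92.9966

93.0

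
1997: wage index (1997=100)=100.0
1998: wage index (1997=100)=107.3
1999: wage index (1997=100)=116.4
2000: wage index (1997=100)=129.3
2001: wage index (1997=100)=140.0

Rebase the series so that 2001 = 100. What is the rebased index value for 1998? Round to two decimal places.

76.64

Rebased(1998) = 107.3 / 140.0 × 100 = 76.6429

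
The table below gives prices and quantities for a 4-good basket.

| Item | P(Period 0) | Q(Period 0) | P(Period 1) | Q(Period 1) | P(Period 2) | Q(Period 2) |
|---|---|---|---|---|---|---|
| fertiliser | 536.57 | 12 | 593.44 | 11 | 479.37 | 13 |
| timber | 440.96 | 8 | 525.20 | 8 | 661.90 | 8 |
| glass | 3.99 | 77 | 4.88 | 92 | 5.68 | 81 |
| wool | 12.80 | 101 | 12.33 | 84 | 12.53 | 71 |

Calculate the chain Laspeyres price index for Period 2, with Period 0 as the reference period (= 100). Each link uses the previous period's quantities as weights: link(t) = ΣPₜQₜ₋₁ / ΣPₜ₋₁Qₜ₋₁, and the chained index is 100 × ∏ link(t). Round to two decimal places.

111.26

Link Period 0→Period 1:
ΣP(Period 1)Q(Period 0) = 593.44×12 + 525.20×8 + 4.88×77 + 12.33×101 = 7121.28 + 4201.6 + 375.76 + 1245.33 = 12943.97
ΣP(Period 0)Q(Period 0) = 536.57×12 + 440.96×8 + 3.99×77 + 12.80×101 = 6438.84 + 3527.68 + 307.23 + 1292.8 = 11566.55
link = 12943.97/11566.55 = 1.119087
Link Period 1→Period 2:
ΣP(Period 2)Q(Period 1) = 479.37×11 + 661.90×8 + 5.68×92 + 12.53×84 = 5273.07 + 5295.2 + 522.56 + 1052.52 = 12143.35
ΣP(Period 1)Q(Period 1) = 593.44×11 + 525.20×8 + 4.88×92 + 12.33×84 = 6527.84 + 4201.6 + 448.96 + 1035.72 = 12214.12
link = 12143.35/12214.12 = 0.994206
Chained index = 100 × 1.119087 × 0.994206 = 111.2602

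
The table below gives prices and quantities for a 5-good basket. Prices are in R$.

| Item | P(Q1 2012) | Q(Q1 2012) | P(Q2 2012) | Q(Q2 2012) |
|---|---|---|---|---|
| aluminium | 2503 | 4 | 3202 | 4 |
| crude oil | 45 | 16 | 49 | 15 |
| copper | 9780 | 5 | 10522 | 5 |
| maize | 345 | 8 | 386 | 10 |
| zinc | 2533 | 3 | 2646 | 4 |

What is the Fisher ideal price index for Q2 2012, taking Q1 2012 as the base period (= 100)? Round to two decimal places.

110.25

Laspeyres component (base-period weights):
ΣP(Q2 2012)Q(Q1 2012) = 3202×4 + 49×16 + 10522×5 + 386×8 + 2646×3 = 12808 + 784 + 52610 + 3088 + 7938 = 77228
ΣP(Q1 2012)Q(Q1 2012) = 2503×4 + 45×16 + 9780×5 + 345×8 + 2533×3 = 10012 + 720 + 48900 + 2760 + 7599 = 69991
L = 77228 / 69991 × 100 = 110.3399
Paasche component (current-period weights):
ΣP(Q2 2012)Q(Q2 2012) = 3202×4 + 49×15 + 10522×5 + 386×10 + 2646×4 = 12808 + 735 + 52610 + 3860 + 10584 = 80597
ΣP(Q1 2012)Q(Q2 2012) = 2503×4 + 45×15 + 9780×5 + 345×10 + 2533×4 = 10012 + 675 + 48900 + 3450 + 10132 = 73169
P = 80597 / 73169 × 100 = 110.1518
Fisher = √(L × P) = √(110.3399 × 110.1518) = 110.2458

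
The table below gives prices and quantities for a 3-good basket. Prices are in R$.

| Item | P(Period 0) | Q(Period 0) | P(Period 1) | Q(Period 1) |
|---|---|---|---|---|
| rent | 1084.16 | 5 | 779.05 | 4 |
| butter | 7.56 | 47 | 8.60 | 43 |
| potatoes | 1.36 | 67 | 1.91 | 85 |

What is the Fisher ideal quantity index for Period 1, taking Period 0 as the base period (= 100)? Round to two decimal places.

Laspeyres component (base-period weights):
ΣP(Period 0)Q(Period 1) = 1084.16×4 + 7.56×43 + 1.36×85 = 4336.64 + 325.08 + 115.6 = 4777.32
ΣP(Period 0)Q(Period 0) = 1084.16×5 + 7.56×47 + 1.36×67 = 5420.8 + 355.32 + 91.12 = 5867.24
L = 4777.32 / 5867.24 × 100 = 81.4236
Paasche component (current-period weights):
ΣP(Period 1)Q(Period 1) = 779.05×4 + 8.60×43 + 1.91×85 = 3116.2 + 369.8 + 162.35 = 3648.35
ΣP(Period 1)Q(Period 0) = 779.05×5 + 8.60×47 + 1.91×67 = 3895.25 + 404.2 + 127.97 = 4427.42
P = 3648.35 / 4427.42 × 100 = 82.4035
Fisher = √(L × P) = √(81.4236 × 82.4035) = 81.9121

81.91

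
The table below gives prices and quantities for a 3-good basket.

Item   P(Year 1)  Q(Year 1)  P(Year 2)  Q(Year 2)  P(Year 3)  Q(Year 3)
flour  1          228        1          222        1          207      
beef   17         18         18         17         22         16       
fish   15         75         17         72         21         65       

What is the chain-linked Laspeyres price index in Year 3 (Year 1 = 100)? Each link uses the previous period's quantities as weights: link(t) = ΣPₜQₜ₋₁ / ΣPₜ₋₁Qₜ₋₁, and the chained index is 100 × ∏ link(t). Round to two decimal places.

Link Year 1→Year 2:
ΣP(Year 2)Q(Year 1) = 1×228 + 18×18 + 17×75 = 228 + 324 + 1275 = 1827
ΣP(Year 1)Q(Year 1) = 1×228 + 17×18 + 15×75 = 228 + 306 + 1125 = 1659
link = 1827/1659 = 1.101266
Link Year 2→Year 3:
ΣP(Year 3)Q(Year 2) = 1×222 + 22×17 + 21×72 = 222 + 374 + 1512 = 2108
ΣP(Year 2)Q(Year 2) = 1×222 + 18×17 + 17×72 = 222 + 306 + 1224 = 1752
link = 2108/1752 = 1.203196
Chained index = 100 × 1.101266 × 1.203196 = 132.5039

132.50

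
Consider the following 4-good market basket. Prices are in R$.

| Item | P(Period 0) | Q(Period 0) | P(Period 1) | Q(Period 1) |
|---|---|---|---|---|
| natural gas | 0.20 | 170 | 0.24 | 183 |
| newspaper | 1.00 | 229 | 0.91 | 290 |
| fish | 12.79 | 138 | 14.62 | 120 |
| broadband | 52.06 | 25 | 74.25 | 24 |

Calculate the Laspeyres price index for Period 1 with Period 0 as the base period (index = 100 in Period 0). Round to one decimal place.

123.8

Laspeyres price index uses base-period quantities as weights.
ΣP(Period 1)·Q(Period 0) = 0.24×170 + 0.91×229 + 14.62×138 + 74.25×25 = 40.8 + 208.39 + 2017.56 + 1856.25 = 4123
ΣP(Period 0)·Q(Period 0) = 0.20×170 + 1.00×229 + 12.79×138 + 52.06×25 = 34 + 229 + 1765.02 + 1301.5 = 3329.52
Index = 4123 / 3329.52 × 100 = 123.8317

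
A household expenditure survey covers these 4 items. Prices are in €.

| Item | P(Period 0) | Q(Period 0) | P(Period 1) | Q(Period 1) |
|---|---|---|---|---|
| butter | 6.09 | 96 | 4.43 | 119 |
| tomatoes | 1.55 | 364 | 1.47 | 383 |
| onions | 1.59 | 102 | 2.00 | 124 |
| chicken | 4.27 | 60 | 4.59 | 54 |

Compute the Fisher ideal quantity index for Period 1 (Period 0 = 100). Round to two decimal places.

110.79

Laspeyres component (base-period weights):
ΣP(Period 0)Q(Period 1) = 6.09×119 + 1.55×383 + 1.59×124 + 4.27×54 = 724.71 + 593.65 + 197.16 + 230.58 = 1746.1
ΣP(Period 0)Q(Period 0) = 6.09×96 + 1.55×364 + 1.59×102 + 4.27×60 = 584.64 + 564.2 + 162.18 + 256.2 = 1567.22
L = 1746.1 / 1567.22 × 100 = 111.4138
Paasche component (current-period weights):
ΣP(Period 1)Q(Period 1) = 4.43×119 + 1.47×383 + 2.00×124 + 4.59×54 = 527.17 + 563.01 + 248 + 247.86 = 1586.04
ΣP(Period 1)Q(Period 0) = 4.43×96 + 1.47×364 + 2.00×102 + 4.59×60 = 425.28 + 535.08 + 204 + 275.4 = 1439.76
P = 1586.04 / 1439.76 × 100 = 110.1600
Fisher = √(L × P) = √(111.4138 × 110.1600) = 110.7852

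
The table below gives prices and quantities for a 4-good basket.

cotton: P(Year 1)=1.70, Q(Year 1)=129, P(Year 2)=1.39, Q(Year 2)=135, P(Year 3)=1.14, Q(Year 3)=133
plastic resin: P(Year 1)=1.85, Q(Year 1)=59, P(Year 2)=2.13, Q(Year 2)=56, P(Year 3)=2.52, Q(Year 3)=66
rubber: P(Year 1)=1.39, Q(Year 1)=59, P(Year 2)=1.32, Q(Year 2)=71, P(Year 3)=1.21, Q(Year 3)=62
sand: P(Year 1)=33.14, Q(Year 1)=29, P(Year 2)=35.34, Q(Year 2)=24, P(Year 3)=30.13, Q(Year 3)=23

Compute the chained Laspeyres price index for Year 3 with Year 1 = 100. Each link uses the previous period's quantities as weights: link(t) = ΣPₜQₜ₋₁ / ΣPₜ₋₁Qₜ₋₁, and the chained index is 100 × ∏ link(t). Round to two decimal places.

Link Year 1→Year 2:
ΣP(Year 2)Q(Year 1) = 1.39×129 + 2.13×59 + 1.32×59 + 35.34×29 = 179.31 + 125.67 + 77.88 + 1024.86 = 1407.72
ΣP(Year 1)Q(Year 1) = 1.70×129 + 1.85×59 + 1.39×59 + 33.14×29 = 219.3 + 109.15 + 82.01 + 961.06 = 1371.52
link = 1407.72/1371.52 = 1.026394
Link Year 2→Year 3:
ΣP(Year 3)Q(Year 2) = 1.14×135 + 2.52×56 + 1.21×71 + 30.13×24 = 153.9 + 141.12 + 85.91 + 723.12 = 1104.05
ΣP(Year 2)Q(Year 2) = 1.39×135 + 2.13×56 + 1.32×71 + 35.34×24 = 187.65 + 119.28 + 93.72 + 848.16 = 1248.81
link = 1104.05/1248.81 = 0.884082
Chained index = 100 × 1.026394 × 0.884082 = 90.7416

90.74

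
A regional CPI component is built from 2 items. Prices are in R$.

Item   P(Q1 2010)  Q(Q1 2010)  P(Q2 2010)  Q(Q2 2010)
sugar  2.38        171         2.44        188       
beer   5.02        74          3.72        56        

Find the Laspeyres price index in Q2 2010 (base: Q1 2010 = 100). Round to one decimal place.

89.0

Laspeyres price index uses base-period quantities as weights.
ΣP(Q2 2010)·Q(Q1 2010) = 2.44×171 + 3.72×74 = 417.24 + 275.28 = 692.52
ΣP(Q1 2010)·Q(Q1 2010) = 2.38×171 + 5.02×74 = 406.98 + 371.48 = 778.46
Index = 692.52 / 778.46 × 100 = 88.9603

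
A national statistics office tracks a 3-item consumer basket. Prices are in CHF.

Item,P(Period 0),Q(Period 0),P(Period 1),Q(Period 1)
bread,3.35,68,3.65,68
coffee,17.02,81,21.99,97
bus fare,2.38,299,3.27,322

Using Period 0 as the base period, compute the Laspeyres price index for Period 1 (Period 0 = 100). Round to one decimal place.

Laspeyres price index uses base-period quantities as weights.
ΣP(Period 1)·Q(Period 0) = 3.65×68 + 21.99×81 + 3.27×299 = 248.2 + 1781.19 + 977.73 = 3007.12
ΣP(Period 0)·Q(Period 0) = 3.35×68 + 17.02×81 + 2.38×299 = 227.8 + 1378.62 + 711.62 = 2318.04
Index = 3007.12 / 2318.04 × 100 = 129.7268

129.7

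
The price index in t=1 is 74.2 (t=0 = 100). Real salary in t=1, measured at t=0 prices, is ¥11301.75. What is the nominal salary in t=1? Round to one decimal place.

Nominal = Real × (Index/100) = 11301.75 × (74.2/100)
        = 11301.75 × 0.742 = 8385.8985

8385.9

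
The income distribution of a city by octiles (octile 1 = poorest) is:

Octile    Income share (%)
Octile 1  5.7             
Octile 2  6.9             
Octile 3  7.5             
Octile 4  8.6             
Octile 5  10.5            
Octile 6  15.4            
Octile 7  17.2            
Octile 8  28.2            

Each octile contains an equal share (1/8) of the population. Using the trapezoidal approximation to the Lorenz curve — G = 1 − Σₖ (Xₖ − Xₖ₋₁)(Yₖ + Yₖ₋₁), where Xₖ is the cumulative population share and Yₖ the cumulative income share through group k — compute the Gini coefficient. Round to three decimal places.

Cumulative income shares Yₖ: 0.0570, 0.1260, 0.2010, 0.2870, 0.3920, 0.5460, 0.7180, 1.0000
Σ (Xₖ−Xₖ₋₁)(Yₖ+Yₖ₋₁) = (1/8)(0.0570+0.0000) + (1/8)(0.1260+0.0570) + (1/8)(0.2010+0.1260) + (1/8)(0.2870+0.2010) + (1/8)(0.3920+0.2870) + (1/8)(0.5460+0.3920) + (1/8)(0.7180+0.5460) + (1/8)(1.0000+0.7180)
  = 0.0071 + 0.0229 + 0.0409 + 0.0610 + 0.0849 + 0.1173 + 0.1580 + 0.2147 = 0.7067
G = 1 − 0.7067 = 0.2933

0.293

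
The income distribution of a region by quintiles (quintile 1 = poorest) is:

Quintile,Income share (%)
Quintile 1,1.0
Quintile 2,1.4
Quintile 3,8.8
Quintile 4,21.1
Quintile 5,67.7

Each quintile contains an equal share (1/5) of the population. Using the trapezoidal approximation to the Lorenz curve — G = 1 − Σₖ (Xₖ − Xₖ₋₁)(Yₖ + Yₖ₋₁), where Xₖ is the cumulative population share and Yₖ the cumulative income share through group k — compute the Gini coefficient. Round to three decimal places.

0.612

Cumulative income shares Yₖ: 0.0100, 0.0240, 0.1120, 0.3230, 1.0000
Σ (Xₖ−Xₖ₋₁)(Yₖ+Yₖ₋₁) = (1/5)(0.0100+0.0000) + (1/5)(0.0240+0.0100) + (1/5)(0.1120+0.0240) + (1/5)(0.3230+0.1120) + (1/5)(1.0000+0.3230)
  = 0.0020 + 0.0068 + 0.0272 + 0.0870 + 0.2646 = 0.3876
G = 1 − 0.3876 = 0.6124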